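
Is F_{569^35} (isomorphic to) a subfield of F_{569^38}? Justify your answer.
No: F_{569^35} is not a subfield of F_{569^38}

F_{p^m} embeds in F_{p^n} iff m | n. Here 35 ∤ 38 (since 38 = 1·35 + 3 with remainder 3 ≠ 0), so F_{569^35} is not a subfield of F_{569^38}. Equivalently: if it were, the tower law would give 35 = [F_{569^35}:F_569] dividing [F_{569^38}:F_569] = 38, contradiction.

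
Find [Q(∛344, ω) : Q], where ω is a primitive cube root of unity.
[Q(∛344, ω) : Q] = 6

[Q(∛344):Q] = 3 (min poly x^3 - 344, irreducible since 344 is not a perfect cube). [Q(ω):Q] = 2 (min poly x^2 + x + 1). Since Q(∛344) ⊂ R and ω ∉ R, we have ω ∉ Q(∛344), so x^2 + x + 1 remains irreducible over Q(∛344) and [Q(∛344, ω) : Q(∛344)] = 2. By the tower law, [Q(∛344, ω) : Q] = 3 · 2 = 6. (In fact Q(∛344, ω) is the splitting field of x^3 - 344 over Q.)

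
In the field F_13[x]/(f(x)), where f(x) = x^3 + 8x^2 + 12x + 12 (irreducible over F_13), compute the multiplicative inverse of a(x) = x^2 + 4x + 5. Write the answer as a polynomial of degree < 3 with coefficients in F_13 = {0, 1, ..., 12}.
a(x)^(-1) ≡ 9x^2 + 12x + 5 (mod f(x))

Since f is irreducible over F_13, F_13[x]/(f) is a field and a(x) ≠ 0 has an inverse. Apply the extended Euclidean algorithm to f(x) and a(x) in F_13[x]: f(x) = (x + 4)·a(x) + (4x + 5);  a(x) = (10x + 8)·(4x + 5) + (4). The last nonzero remainder is the constant 4 = gcd(f, a) in F_13. Back-substituting through the division chain expresses 4 = s(x)·a(x) + t(x)·f(x) with s(x) ≡ 10x^2 + 9x + 7 (mod f), so (10x^2 + 9x + 7)·a(x) ≡ 4 (mod f). Multiplying by 4^(-1) ≡ 10 in F_13 gives a(x)^(-1) ≡ 10·(10x^2 + 9x + 7) ≡ 9x^2 + 12x + 5 (mod f). Check: (x^2 + 4x + 5)·(9x^2 + 12x + 5) = 9x^4 + 9x^3 + 7x^2 + 2x + 12 ≡ 1 (mod x^3 + 8x^2 + 12x + 12).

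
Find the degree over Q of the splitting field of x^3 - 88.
[K : Q] = 6

The roots of x^3 - 88 are ∛88, ω∛88, ω^2∛88 where ω = e^(2πi/3) is a primitive cube root of unity, so K = Q(∛88, ω). Now [Q(∛88):Q] = 3 (since 88 is not a perfect cube, x^3 - 88 is irreducible) and [Q(ω):Q] = 2. Both 2 and 3 divide [K:Q], and [K:Q] ≤ 3·2 = 6, so [K:Q] = 6. (Equivalently: Q(∛88) ⊂ R but ω ∉ R, so [K : Q(∛88)] = 2.)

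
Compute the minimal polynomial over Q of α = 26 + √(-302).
m_α(x) = x^2 - 52x + 978

From α - 26 = √(-302), squaring gives (α - 26)^2 = -302, i.e. α^2 - 52α + 676 = -302, so α^2 - 52α + 978 = 0. The discriminant of x^2 - 52x + 978 is (-52)^2 - 4·(978) = 2704 - 3912 = -1208, and 4·(-302) is not a perfect square in Q since -302 is squarefree and ≠ 1. Hence x^2 - 52x + 978 is irreducible over Q and is the minimal polynomial of α.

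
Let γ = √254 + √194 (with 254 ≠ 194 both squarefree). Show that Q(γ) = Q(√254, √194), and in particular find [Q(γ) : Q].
[Q(γ) : Q] = 4 (equivalently, Q(γ) = Q(√254, √194))

Obviously Q(γ) ⊆ Q(√254, √194), and [Q(√254, √194):Q] = 4 (since 254, 194 are distinct squarefree integers > 1 with 49276 not a perfect square). To show equality we compute the minimal polynomial of γ. From γ = √254 + √194: γ^2 = 254 + 2√(49276) + 194 = 448 + 2√(49276), so γ^2 - 448 = 2√(49276); squaring, (γ^2 - 448)^2 = 4·49276, i.e. γ^4 - 896γ^2 + 200704 - 197104 = 0, i.e. γ^4 - 896γ^2 + 3600 = 0. So γ is a root of x^4 - 896x^2 + 3600. This polynomial is irreducible over Q: it has no rational root (each ±√254 ± √194 is irrational), and any factorization into two quadratics over Q would force √(49276) ∈ Q (pairing opposite roots) or √254, √194 ∈ Q (other pairings), all impossible. Hence [Q(γ):Q] = 4 = [Q(√254, √194):Q], so Q(γ) = Q(√254, √194).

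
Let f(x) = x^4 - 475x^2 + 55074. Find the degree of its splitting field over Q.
[K : Q] = 4

Solving the quadratic in x^2: x^2 = (475 ± √(475^2 - 4·55074))/2 = (475 ± √5329)/2 = (475 ± 73)/2, giving x^2 = 274 or x^2 = 201. So f(x) = (x^2 - 274)(x^2 - 201) and the roots of f are ±√274, ±√201. Hence the splitting field is K = Q(√274, √201). Since 274 and 201 are distinct squarefree integers > 1, their product 55074 is not a perfect square, so √201 ∉ Q(√274). By the tower law [K:Q] = [Q(√274,√201):Q(√274)] · [Q(√274):Q] = 2 · 2 = 4.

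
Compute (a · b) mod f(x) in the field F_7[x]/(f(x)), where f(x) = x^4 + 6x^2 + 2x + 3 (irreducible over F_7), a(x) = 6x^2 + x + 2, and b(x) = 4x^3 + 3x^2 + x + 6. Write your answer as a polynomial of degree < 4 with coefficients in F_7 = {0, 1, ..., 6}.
a · b ≡ 6x^3 + 3x^2 + 4x + 2 (mod f(x))

Multiply in F_7[x]: a(x)·b(x) = (6x^2 + x + 2)·(4x^3 + 3x^2 + x + 6) = 3x^5 + x^4 + 3x^3 + x^2 + x + 5. This has degree ≥ 4, so divide by f(x) over F_7: 3x^5 + x^4 + 3x^3 + x^2 + x + 5 = (3x + 1)·(x^4 + 6x^2 + 2x + 3) + (6x^3 + 3x^2 + 4x + 2). Hence a·b ≡ 6x^3 + 3x^2 + 4x + 2 (mod f). (F_7[x]/(f) is a field with 7^4 = 2401 elements since f is irreducible of degree 4.)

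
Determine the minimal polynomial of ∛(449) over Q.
m_α(x) = x^3 - 449

α satisfies α^3 = 449, so x^3 - 449 annihilates α. By the rational root test, a rational root p/q (in lowest terms) of x^3 - 449 would satisfy p^3 = 449 q^3, forcing q = 1 and p^3 = 449; but 449 is not a perfect cube, contradiction. A monic cubic over Q with no rational root is irreducible (any nontrivial factorization would include a linear factor). Hence x^3 - 449 is the minimal polynomial of α, and in particular [Q(α):Q] = 3.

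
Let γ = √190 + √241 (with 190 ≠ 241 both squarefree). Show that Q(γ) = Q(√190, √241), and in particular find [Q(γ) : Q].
[Q(γ) : Q] = 4 (equivalently, Q(γ) = Q(√190, √241))

Obviously Q(γ) ⊆ Q(√190, √241), and [Q(√190, √241):Q] = 4 (since 190, 241 are distinct squarefree integers > 1 with 45790 not a perfect square). To show equality we compute the minimal polynomial of γ. From γ = √190 + √241: γ^2 = 190 + 2√(45790) + 241 = 431 + 2√(45790), so γ^2 - 431 = 2√(45790); squaring, (γ^2 - 431)^2 = 4·45790, i.e. γ^4 - 862γ^2 + 185761 - 183160 = 0, i.e. γ^4 - 862γ^2 + 2601 = 0. So γ is a root of x^4 - 862x^2 + 2601. This polynomial is irreducible over Q: it has no rational root (each ±√190 ± √241 is irrational), and any factorization into two quadratics over Q would force √(45790) ∈ Q (pairing opposite roots) or √190, √241 ∈ Q (other pairings), all impossible. Hence [Q(γ):Q] = 4 = [Q(√190, √241):Q], so Q(γ) = Q(√190, √241).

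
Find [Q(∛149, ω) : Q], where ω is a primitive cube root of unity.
[Q(∛149, ω) : Q] = 6

[Q(∛149):Q] = 3 (min poly x^3 - 149, irreducible since 149 is not a perfect cube). [Q(ω):Q] = 2 (min poly x^2 + x + 1). Since Q(∛149) ⊂ R and ω ∉ R, we have ω ∉ Q(∛149), so x^2 + x + 1 remains irreducible over Q(∛149) and [Q(∛149, ω) : Q(∛149)] = 2. By the tower law, [Q(∛149, ω) : Q] = 3 · 2 = 6. (In fact Q(∛149, ω) is the splitting field of x^3 - 149 over Q.)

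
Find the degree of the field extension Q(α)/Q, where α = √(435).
[Q(α):Q] = 2

[Q(α):Q] equals the degree of the minimal polynomial of α. Here α^2 = 435 and x^2 - 435 is irreducible (d = 435 is squarefree, ≠ 1, hence not a square), so deg(m_α) = 2. Thus [Q(α):Q] = 2.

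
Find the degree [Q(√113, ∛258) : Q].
[Q(√113, ∛258) : Q] = 6

Let L = Q(√113, ∛258). Since Q(√113) ⊂ L and [Q(√113):Q] = 2, the tower law gives 2 | [L:Q]. Likewise Q(∛258) ⊂ L with [Q(∛258):Q] = 3 (because 258 is not a perfect cube), so 3 | [L:Q]. As gcd(2,3) = 1, [L:Q] is divisible by 6. Conversely L is generated over Q by √113 and ∛258, so [L:Q] ≤ 2·3 = 6. Therefore [Q(√113, ∛258) : Q] = 6.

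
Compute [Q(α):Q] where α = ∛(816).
[Q(α):Q] = 3

The minimal polynomial of α is x^3 - 816, irreducible over Q since 816 is not a perfect cube (so x^3 - 816 has no rational root). Hence [Q(α):Q] = deg(m_α) = 3.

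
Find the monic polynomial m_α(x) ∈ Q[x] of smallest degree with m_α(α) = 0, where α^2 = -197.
m_α(x) = x^2 + 197

α satisfies α^2 + 197 = 0, so x^2 + 197 annihilates α. Since d = -197 is squarefree and ≠ 1, it is not a perfect square in Q, so x^2 + 197 has no rational root and is therefore irreducible over Q (a degree-2 polynomial over a field is irreducible iff it has no root). Hence m_α(x) = x^2 + 197.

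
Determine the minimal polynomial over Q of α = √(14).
m_α(x) = x^2 - 14

α satisfies α^2 - 14 = 0, so x^2 - 14 annihilates α. Since d = 14 is squarefree and ≠ 1, it is not a perfect square in Q, so x^2 - 14 has no rational root and is therefore irreducible over Q (a degree-2 polynomial over a field is irreducible iff it has no root). Hence m_α(x) = x^2 - 14.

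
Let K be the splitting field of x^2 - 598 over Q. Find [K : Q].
[K : Q] = 2

f(x) = x^2 - 598 factors as (x - √598)(x + √598). The splitting field is K = Q(√598). Since 598 is squarefree and > 1, it is not a perfect square, so x^2 - 598 is irreducible over Q and [Q(√598) : Q] = 2. Hence [K : Q] = 2.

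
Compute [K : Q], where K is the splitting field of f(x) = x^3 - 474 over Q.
[K : Q] = 6

The roots of x^3 - 474 are ∛474, ω∛474, ω^2∛474 where ω = e^(2πi/3) is a primitive cube root of unity, so K = Q(∛474, ω). Now [Q(∛474):Q] = 3 (since 474 is not a perfect cube, x^3 - 474 is irreducible) and [Q(ω):Q] = 2. Both 2 and 3 divide [K:Q], and [K:Q] ≤ 3·2 = 6, so [K:Q] = 6. (Equivalently: Q(∛474) ⊂ R but ω ∉ R, so [K : Q(∛474)] = 2.)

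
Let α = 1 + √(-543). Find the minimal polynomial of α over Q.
m_α(x) = x^2 - 2x + 544

From α - 1 = √(-543), squaring gives (α - 1)^2 = -543, i.e. α^2 - 2α + 1 = -543, so α^2 - 2α + 544 = 0. The discriminant of x^2 - 2x + 544 is (-2)^2 - 4·(544) = 4 - 2176 = -2172, and 4·(-543) is not a perfect square in Q since -543 is squarefree and ≠ 1. Hence x^2 - 2x + 544 is irreducible over Q and is the minimal polynomial of α.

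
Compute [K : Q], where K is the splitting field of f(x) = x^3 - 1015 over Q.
[K : Q] = 6

The roots of x^3 - 1015 are ∛1015, ω∛1015, ω^2∛1015 where ω = e^(2πi/3) is a primitive cube root of unity, so K = Q(∛1015, ω). Now [Q(∛1015):Q] = 3 (since 1015 is not a perfect cube, x^3 - 1015 is irreducible) and [Q(ω):Q] = 2. Both 2 and 3 divide [K:Q], and [K:Q] ≤ 3·2 = 6, so [K:Q] = 6. (Equivalently: Q(∛1015) ⊂ R but ω ∉ R, so [K : Q(∛1015)] = 2.)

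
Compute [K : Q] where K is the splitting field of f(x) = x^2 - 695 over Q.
[K : Q] = 2

f(x) = x^2 - 695 factors as (x - √695)(x + √695). The splitting field is K = Q(√695). Since 695 is squarefree and > 1, it is not a perfect square, so x^2 - 695 is irreducible over Q and [Q(√695) : Q] = 2. Hence [K : Q] = 2.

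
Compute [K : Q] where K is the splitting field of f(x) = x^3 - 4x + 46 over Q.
[K : Q] = 6

By the rational root test, any rational root of the monic integer polynomial f(x) = x^3 - 4x + 46 must be an integer dividing the constant term 46, i.e. one of ±{1, 2, 23, 46}. Evaluating: f(1) = 43, f(-1) = 49, f(2) = 46, f(-2) = 46, f(23) = 12121, f(-23) = -12029, f(46) = 97198, f(-46) = -97106; none is 0, so f has no rational root and is therefore irreducible over Q (a cubic with no linear factor over a field is irreducible). For an irreducible cubic, the Galois group is A_3 or S_3 according as the discriminant disc(f) = -4a^3 - 27b^2 = -4·(-4)^3 - 27·(46)^2 = -56876 is or is not a square in Q. Here disc(f) = -56876 is not a perfect square in Q, so the Galois group of f over Q is not contained in A_3 and must be all of S_3. The splitting field has degree |S_3| = 6 over Q, so [K : Q] = 6.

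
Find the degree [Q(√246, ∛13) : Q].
[Q(√246, ∛13) : Q] = 6

Let L = Q(√246, ∛13). Since Q(√246) ⊂ L and [Q(√246):Q] = 2, the tower law gives 2 | [L:Q]. Likewise Q(∛13) ⊂ L with [Q(∛13):Q] = 3 (because 13 is not a perfect cube), so 3 | [L:Q]. As gcd(2,3) = 1, [L:Q] is divisible by 6. Conversely L is generated over Q by √246 and ∛13, so [L:Q] ≤ 2·3 = 6. Therefore [Q(√246, ∛13) : Q] = 6.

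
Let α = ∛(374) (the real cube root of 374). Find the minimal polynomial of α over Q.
m_α(x) = x^3 - 374

α satisfies α^3 = 374, so x^3 - 374 annihilates α. By the rational root test, a rational root p/q (in lowest terms) of x^3 - 374 would satisfy p^3 = 374 q^3, forcing q = 1 and p^3 = 374; but 374 is not a perfect cube, contradiction. A monic cubic over Q with no rational root is irreducible (any nontrivial factorization would include a linear factor). Hence x^3 - 374 is the minimal polynomial of α, and in particular [Q(α):Q] = 3.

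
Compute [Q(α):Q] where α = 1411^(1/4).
[Q(α):Q] = 4

α is a root of x^4 - 1411. By Eisenstein's criterion at the prime p = 17 (which divides the constant term 1411 but p^2 = 289 does not, since 1411 is squarefree), x^4 - 1411 is irreducible over Q. Hence [Q(α):Q] = 4.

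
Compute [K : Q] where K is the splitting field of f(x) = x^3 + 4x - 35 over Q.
[K : Q] = 6

By the rational root test, any rational root of the monic integer polynomial f(x) = x^3 + 4x - 35 must be an integer dividing the constant term -35, i.e. one of ±{1, 5, 7, 35}. Evaluating: f(1) = -30, f(-1) = -40, f(5) = 110, f(-5) = -180, f(7) = 336, f(-7) = -406, f(35) = 42980, f(-35) = -43050; none is 0, so f has no rational root and is therefore irreducible over Q (a cubic with no linear factor over a field is irreducible). For an irreducible cubic, the Galois group is A_3 or S_3 according as the discriminant disc(f) = -4a^3 - 27b^2 = -4·(4)^3 - 27·(-35)^2 = -33331 is or is not a square in Q. Here disc(f) = -33331 is not a perfect square in Q, so the Galois group of f over Q is not contained in A_3 and must be all of S_3. The splitting field has degree |S_3| = 6 over Q, so [K : Q] = 6.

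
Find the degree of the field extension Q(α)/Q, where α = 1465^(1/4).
[Q(α):Q] = 4

α is a root of x^4 - 1465. By Eisenstein's criterion at the prime p = 5 (which divides the constant term 1465 but p^2 = 25 does not, since 1465 is squarefree), x^4 - 1465 is irreducible over Q. Hence [Q(α):Q] = 4.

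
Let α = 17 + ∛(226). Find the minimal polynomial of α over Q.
m_α(x) = x^3 - 51x^2 + 867x - 5139

Set β = α - 17 = ∛(226), so β^3 = 226. Then (α - 17)^3 - 226 = 0, i.e. α is a root of g(x) = (x - 17)^3 - 226 = x^3 - 51x^2 + 867x - 5139. Since g(x) = h(x - 17) where h(x) = x^3 - 226, and h is irreducible over Q (because 226 is not a perfect cube, so h has no rational root, and a monic cubic with no rational root is irreducible), g is also irreducible (irreducibility is preserved under the substitution x → x - 17). Hence m_α(x) = x^3 - 51x^2 + 867x - 5139.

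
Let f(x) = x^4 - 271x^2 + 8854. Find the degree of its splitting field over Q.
[K : Q] = 4

Solving the quadratic in x^2: x^2 = (271 ± √(271^2 - 4·8854))/2 = (271 ± √38025)/2 = (271 ± 195)/2, giving x^2 = 233 or x^2 = 38. So f(x) = (x^2 - 233)(x^2 - 38) and the roots of f are ±√233, ±√38. Hence the splitting field is K = Q(√233, √38). Since 233 and 38 are distinct squarefree integers > 1, their product 8854 is not a perfect square, so √38 ∉ Q(√233). By the tower law [K:Q] = [Q(√233,√38):Q(√233)] · [Q(√233):Q] = 2 · 2 = 4.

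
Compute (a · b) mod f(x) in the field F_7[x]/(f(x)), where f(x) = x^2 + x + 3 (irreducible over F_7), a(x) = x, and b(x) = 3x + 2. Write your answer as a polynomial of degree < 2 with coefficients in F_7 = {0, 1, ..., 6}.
a · b ≡ 6x + 5 (mod f(x))

Multiply in F_7[x]: a(x)·b(x) = (x)·(3x + 2) = 3x^2 + 2x. This has degree ≥ 2, so divide by f(x) over F_7: 3x^2 + 2x = (3)·(x^2 + x + 3) + (6x + 5). Hence a·b ≡ 6x + 5 (mod f). (F_7[x]/(f) is a field with 7^2 = 49 elements since f is irreducible of degree 2.)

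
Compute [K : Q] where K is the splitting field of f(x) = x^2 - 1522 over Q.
[K : Q] = 2

f(x) = x^2 - 1522 factors as (x - √1522)(x + √1522). The splitting field is K = Q(√1522). Since 1522 is squarefree and > 1, it is not a perfect square, so x^2 - 1522 is irreducible over Q and [Q(√1522) : Q] = 2. Hence [K : Q] = 2.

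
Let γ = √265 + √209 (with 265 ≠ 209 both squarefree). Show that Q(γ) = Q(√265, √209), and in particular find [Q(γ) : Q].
[Q(γ) : Q] = 4 (equivalently, Q(γ) = Q(√265, √209))

Obviously Q(γ) ⊆ Q(√265, √209), and [Q(√265, √209):Q] = 4 (since 265, 209 are distinct squarefree integers > 1 with 55385 not a perfect square). To show equality we compute the minimal polynomial of γ. From γ = √265 + √209: γ^2 = 265 + 2√(55385) + 209 = 474 + 2√(55385), so γ^2 - 474 = 2√(55385); squaring, (γ^2 - 474)^2 = 4·55385, i.e. γ^4 - 948γ^2 + 224676 - 221540 = 0, i.e. γ^4 - 948γ^2 + 3136 = 0. So γ is a root of x^4 - 948x^2 + 3136. This polynomial is irreducible over Q: it has no rational root (each ±√265 ± √209 is irrational), and any factorization into two quadratics over Q would force √(55385) ∈ Q (pairing opposite roots) or √265, √209 ∈ Q (other pairings), all impossible. Hence [Q(γ):Q] = 4 = [Q(√265, √209):Q], so Q(γ) = Q(√265, √209).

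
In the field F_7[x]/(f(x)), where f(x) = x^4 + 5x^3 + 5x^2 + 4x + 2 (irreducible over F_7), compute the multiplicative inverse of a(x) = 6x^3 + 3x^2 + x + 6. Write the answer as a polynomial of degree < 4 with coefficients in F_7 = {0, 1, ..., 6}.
a(x)^(-1) ≡ 3x^3 + x^2 + 3x + 4 (mod f(x))

Since f is irreducible over F_7, F_7[x]/(f) is a field and a(x) ≠ 0 has an inverse. Apply the extended Euclidean algorithm to f(x) and a(x) in F_7[x]: f(x) = (6x + 6)·a(x) + (2x^2 + 4x + 1);  a(x) = (3x + 6)·(2x^2 + 4x + 1) + (2x);  (2x^2 + 4x + 1) = (x + 2)·(2x) + (1). The last nonzero remainder is the constant 1 = gcd(f, a) in F_7. Back-substituting through the division chain expresses 1 = s(x)·a(x) + t(x)·f(x) with s(x) ≡ 3x^3 + x^2 + 3x + 4 (mod f), so a(x)^(-1) ≡ s(x) = 3x^3 + x^2 + 3x + 4 (mod f). Check: (6x^3 + 3x^2 + x + 6)·(3x^3 + x^2 + 3x + 4) = 4x^6 + x^5 + 3x^4 + 3x^3 + x + 3 ≡ 1 (mod x^4 + 5x^3 + 5x^2 + 4x + 2).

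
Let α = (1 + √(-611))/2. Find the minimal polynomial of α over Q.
m_α(x) = x^2 - x + 153

From 2α - 1 = √(-611), squaring gives (2α - 1)^2 = -611, i.e. 4α^2 - 4α + 1 = -611, so α^2 - α + (1 + 611)/4 = 0. Since -611 ≡ 1 (mod 4), (1 + 611)/4 = 153 ∈ Z. The polynomial x^2 - x + 153 has discriminant 1 - 4·(153) = -611, which is not a perfect square in Q (d = -611 is squarefree and ≠ 1), so x^2 - x + 153 is irreducible over Q. It is the minimal polynomial of α.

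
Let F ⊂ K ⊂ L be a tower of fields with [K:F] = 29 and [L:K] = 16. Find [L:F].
[L:F] = 464

The tower law says that for any tower of field extensions F ⊂ K ⊂ L with finite degrees, [L:F] = [L:K] · [K:F]. Here this gives [L:F] = 16 · 29 = 464.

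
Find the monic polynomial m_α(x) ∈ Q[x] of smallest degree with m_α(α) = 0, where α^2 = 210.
m_α(x) = x^2 - 210

α satisfies α^2 - 210 = 0, so x^2 - 210 annihilates α. Since d = 210 is squarefree and ≠ 1, it is not a perfect square in Q, so x^2 - 210 has no rational root and is therefore irreducible over Q (a degree-2 polynomial over a field is irreducible iff it has no root). Hence m_α(x) = x^2 - 210.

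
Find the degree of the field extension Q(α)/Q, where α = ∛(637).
[Q(α):Q] = 3

The minimal polynomial of α is x^3 - 637, irreducible over Q since 637 is not a perfect cube (so x^3 - 637 has no rational root). Hence [Q(α):Q] = deg(m_α) = 3.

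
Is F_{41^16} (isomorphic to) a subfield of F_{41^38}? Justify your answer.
No: F_{41^16} is not a subfield of F_{41^38}

F_{p^m} embeds in F_{p^n} iff m | n. Here 16 ∤ 38 (since 38 = 2·16 + 6 with remainder 6 ≠ 0), so F_{41^16} is not a subfield of F_{41^38}. Equivalently: if it were, the tower law would give 16 = [F_{41^16}:F_41] dividing [F_{41^38}:F_41] = 38, contradiction.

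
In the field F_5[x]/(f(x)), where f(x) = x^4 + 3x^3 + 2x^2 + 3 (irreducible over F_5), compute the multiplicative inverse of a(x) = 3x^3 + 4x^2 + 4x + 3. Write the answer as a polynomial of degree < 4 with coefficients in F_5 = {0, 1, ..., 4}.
a(x)^(-1) ≡ x^3 + 4x + 2 (mod f(x))

Since f is irreducible over F_5, F_5[x]/(f) is a field and a(x) ≠ 0 has an inverse. Apply the extended Euclidean algorithm to f(x) and a(x) in F_5[x]: f(x) = (2x)·a(x) + (4x^2 + 4x + 3);  a(x) = (2x + 4)·(4x^2 + 4x + 3) + (2x + 1);  (4x^2 + 4x + 3) = (2x + 1)·(2x + 1) + (2). The last nonzero remainder is the constant 2 = gcd(f, a) in F_5. Back-substituting through the division chain expresses 2 = s(x)·a(x) + t(x)·f(x) with s(x) ≡ 2x^3 + 3x + 4 (mod f), so (2x^3 + 3x + 4)·a(x) ≡ 2 (mod f). Multiplying by 2^(-1) ≡ 3 in F_5 gives a(x)^(-1) ≡ 3·(2x^3 + 3x + 4) ≡ x^3 + 4x + 2 (mod f). Check: (3x^3 + 4x^2 + 4x + 3)·(x^3 + 4x + 2) = 3x^6 + 4x^5 + x^4 + 4x^2 + 1 ≡ 1 (mod x^4 + 3x^3 + 2x^2 + 3).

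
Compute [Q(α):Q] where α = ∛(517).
[Q(α):Q] = 3

The minimal polynomial of α is x^3 - 517, irreducible over Q since 517 is not a perfect cube (so x^3 - 517 has no rational root). Hence [Q(α):Q] = deg(m_α) = 3.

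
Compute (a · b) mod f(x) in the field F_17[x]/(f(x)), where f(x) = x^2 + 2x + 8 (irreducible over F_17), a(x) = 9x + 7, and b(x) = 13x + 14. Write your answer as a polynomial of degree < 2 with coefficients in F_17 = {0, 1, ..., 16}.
a · b ≡ 12 (mod f(x))

Multiply in F_17[x]: a(x)·b(x) = (9x + 7)·(13x + 14) = 15x^2 + 13x + 13. This has degree ≥ 2, so divide by f(x) over F_17: 15x^2 + 13x + 13 = (15)·(x^2 + 2x + 8) + (12). Hence a·b ≡ 12 (mod f). (F_17[x]/(f) is a field with 17^2 = 289 elements since f is irreducible of degree 2.)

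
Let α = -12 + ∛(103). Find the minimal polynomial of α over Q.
m_α(x) = x^3 + 36x^2 + 432x + 1625

Set β = α + 12 = ∛(103), so β^3 = 103. Then (α + 12)^3 - 103 = 0, i.e. α is a root of g(x) = (x + 12)^3 - 103 = x^3 + 36x^2 + 432x + 1625. Since g(x) = h(x + 12) where h(x) = x^3 - 103, and h is irreducible over Q (because 103 is not a perfect cube, so h has no rational root, and a monic cubic with no rational root is irreducible), g is also irreducible (irreducibility is preserved under the substitution x → x + 12). Hence m_α(x) = x^3 + 36x^2 + 432x + 1625.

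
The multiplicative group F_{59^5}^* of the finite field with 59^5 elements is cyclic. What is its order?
|F_{59^5}^*| = 714924298

F_{59^5} has 59^5 = 714924299 elements; its multiplicative group consists of all nonzero elements, so |F_{59^5}^*| = 714924299 - 1 = 714924298. (It is cyclic since any finite subgroup of the multiplicative group of a field is cyclic.)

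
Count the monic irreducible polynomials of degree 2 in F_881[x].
There are 387640 monic irreducible polynomials of degree 2 over F_881

Each element of F_{881^2} that lies in no proper subfield is a root of exactly one monic irreducible of degree 2 over F_881, and each such polynomial has 2 distinct roots in F_{881^2}. By Möbius inversion the count is N_881(2) = (1/2) Σ_{d|2} μ(2/d) · 881^d = (1/2)(μ(2)·881^1 + μ(1)·881^2) = 775280/2 = 387640.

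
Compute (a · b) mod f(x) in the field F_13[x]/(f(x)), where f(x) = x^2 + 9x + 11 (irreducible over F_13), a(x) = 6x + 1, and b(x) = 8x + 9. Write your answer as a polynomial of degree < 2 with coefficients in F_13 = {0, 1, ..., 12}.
a · b ≡ 7x + 1 (mod f(x))

Multiply in F_13[x]: a(x)·b(x) = (6x + 1)·(8x + 9) = 9x^2 + 10x + 9. This has degree ≥ 2, so divide by f(x) over F_13: 9x^2 + 10x + 9 = (9)·(x^2 + 9x + 11) + (7x + 1). Hence a·b ≡ 7x + 1 (mod f). (F_13[x]/(f) is a field with 13^2 = 169 elements since f is irreducible of degree 2.)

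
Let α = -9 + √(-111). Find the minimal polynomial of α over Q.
m_α(x) = x^2 + 18x + 192

From α + 9 = √(-111), squaring gives (α + 9)^2 = -111, i.e. α^2 + 18α + 81 = -111, so α^2 + 18α + 192 = 0. The discriminant of x^2 + 18x + 192 is (18)^2 - 4·(192) = 324 - 768 = -444, and 4·(-111) is not a perfect square in Q since -111 is squarefree and ≠ 1. Hence x^2 + 18x + 192 is irreducible over Q and is the minimal polynomial of α.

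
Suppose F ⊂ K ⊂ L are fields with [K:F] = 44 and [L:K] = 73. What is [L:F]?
[L:F] = 3212

The tower law says that for any tower of field extensions F ⊂ K ⊂ L with finite degrees, [L:F] = [L:K] · [K:F]. Here this gives [L:F] = 73 · 44 = 3212.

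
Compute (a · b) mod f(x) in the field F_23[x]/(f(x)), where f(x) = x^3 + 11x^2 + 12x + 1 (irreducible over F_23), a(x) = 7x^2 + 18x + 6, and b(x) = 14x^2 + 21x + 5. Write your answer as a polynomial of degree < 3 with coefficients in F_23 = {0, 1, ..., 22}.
a · b ≡ 5x^2 + 9x + 19 (mod f(x))

Multiply in F_23[x]: a(x)·b(x) = (7x^2 + 18x + 6)·(14x^2 + 21x + 5) = 6x^4 + 8x^3 + 14x^2 + 9x + 7. This has degree ≥ 3, so divide by f(x) over F_23: 6x^4 + 8x^3 + 14x^2 + 9x + 7 = (6x + 11)·(x^3 + 11x^2 + 12x + 1) + (5x^2 + 9x + 19). Hence a·b ≡ 5x^2 + 9x + 19 (mod f). (F_23[x]/(f) is a field with 23^3 = 12167 elements since f is irreducible of degree 3.)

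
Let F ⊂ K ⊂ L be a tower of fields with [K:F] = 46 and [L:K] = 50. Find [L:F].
[L:F] = 2300

The tower law says that for any tower of field extensions F ⊂ K ⊂ L with finite degrees, [L:F] = [L:K] · [K:F]. Here this gives [L:F] = 50 · 46 = 2300.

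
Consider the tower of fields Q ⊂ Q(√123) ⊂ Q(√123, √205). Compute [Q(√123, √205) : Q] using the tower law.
[Q(√123, √205) : Q] = 4

[Q(√123):Q] = 2 (min poly x^2 - 123, irreducible since 123 is squarefree > 1). For the top step, suppose √205 ∈ Q(√123), say √205 = c + d√123 with c, d ∈ Q. Squaring: 205 = c^2 + 123d^2 + 2cd√123. Since √123 ∉ Q this forces 2cd = 0. If d = 0 then √205 = c ∈ Q, contradicting 205 squarefree > 1. If c = 0 then 205 = 123d^2, so 123·205 = (123d)^2 is a perfect square in Q — but 123·205 = 25215 is not a perfect square (since 123 and 205 are distinct squarefree integers). Contradiction. Hence √205 ∉ Q(√123), so x^2 - 205 stays irreducible over Q(√123) and [Q(√123, √205) : Q(√123)] = 2. By the tower law, [Q(√123, √205) : Q] = 2 · 2 = 4.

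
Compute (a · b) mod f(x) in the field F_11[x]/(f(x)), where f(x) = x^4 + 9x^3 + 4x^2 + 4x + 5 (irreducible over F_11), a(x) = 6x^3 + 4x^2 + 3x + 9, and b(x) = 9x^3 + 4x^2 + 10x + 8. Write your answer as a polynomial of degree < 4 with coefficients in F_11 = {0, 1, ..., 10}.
a · b ≡ 3x^3 + 2x^2 + 10x + 2 (mod f(x))

Multiply in F_11[x]: a(x)·b(x) = (6x^3 + 4x^2 + 3x + 9)·(9x^3 + 4x^2 + 10x + 8) = 10x^6 + 5x^5 + 4x^4 + 5x^3 + 10x^2 + 4x + 6. This has degree ≥ 4, so divide by f(x) over F_11: 10x^6 + 5x^5 + 4x^4 + 5x^3 + 10x^2 + 4x + 6 = (10x^2 + 3x + 3)·(x^4 + 9x^3 + 4x^2 + 4x + 5) + (3x^3 + 2x^2 + 10x + 2). Hence a·b ≡ 3x^3 + 2x^2 + 10x + 2 (mod f). (F_11[x]/(f) is a field with 11^4 = 14641 elements since f is irreducible of degree 4.)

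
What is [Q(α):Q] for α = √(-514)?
[Q(α):Q] = 2

[Q(α):Q] equals the degree of the minimal polynomial of α. Here α^2 = -514 and x^2 + 514 is irreducible (d = -514 is squarefree, ≠ 1, hence not a square), so deg(m_α) = 2. Thus [Q(α):Q] = 2.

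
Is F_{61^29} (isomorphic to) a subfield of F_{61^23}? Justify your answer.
No: F_{61^29} is not a subfield of F_{61^23}

F_{p^m} embeds in F_{p^n} iff m | n. Here 29 ∤ 23 (since 23 = 0·29 + 23 with remainder 23 ≠ 0), so F_{61^29} is not a subfield of F_{61^23}. Equivalently: if it were, the tower law would give 29 = [F_{61^29}:F_61] dividing [F_{61^23}:F_61] = 23, contradiction.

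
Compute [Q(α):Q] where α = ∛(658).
[Q(α):Q] = 3

The minimal polynomial of α is x^3 - 658, irreducible over Q since 658 is not a perfect cube (so x^3 - 658 has no rational root). Hence [Q(α):Q] = deg(m_α) = 3.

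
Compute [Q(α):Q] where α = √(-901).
[Q(α):Q] = 2

[Q(α):Q] equals the degree of the minimal polynomial of α. Here α^2 = -901 and x^2 + 901 is irreducible (d = -901 is squarefree, ≠ 1, hence not a square), so deg(m_α) = 2. Thus [Q(α):Q] = 2.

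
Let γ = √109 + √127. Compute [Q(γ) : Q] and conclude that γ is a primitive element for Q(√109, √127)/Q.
[Q(γ) : Q] = 4 (equivalently, Q(γ) = Q(√109, √127))

Obviously Q(γ) ⊆ Q(√109, √127), and [Q(√109, √127):Q] = 4 (since 109, 127 are distinct squarefree integers > 1 with 13843 not a perfect square). To show equality we compute the minimal polynomial of γ. From γ = √109 + √127: γ^2 = 109 + 2√(13843) + 127 = 236 + 2√(13843), so γ^2 - 236 = 2√(13843); squaring, (γ^2 - 236)^2 = 4·13843, i.e. γ^4 - 472γ^2 + 55696 - 55372 = 0, i.e. γ^4 - 472γ^2 + 324 = 0. So γ is a root of x^4 - 472x^2 + 324. This polynomial is irreducible over Q: it has no rational root (each ±√109 ± √127 is irrational), and any factorization into two quadratics over Q would force √(13843) ∈ Q (pairing opposite roots) or √109, √127 ∈ Q (other pairings), all impossible. Hence [Q(γ):Q] = 4 = [Q(√109, √127):Q], so Q(γ) = Q(√109, √127).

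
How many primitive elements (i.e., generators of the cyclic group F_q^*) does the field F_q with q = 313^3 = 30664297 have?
There are φ(30664296) = 9383040 primitive elements

F_q^* is cyclic of order q - 1 = 30664296. A cyclic group of order m has exactly φ(m) generators. Here m = 30664296 = 2^3 · 3^2 · 13 · 181^2, so the number of primitive elements is φ(30664296) = 9383040.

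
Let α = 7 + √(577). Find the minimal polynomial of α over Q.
m_α(x) = x^2 - 14x - 528

From α - 7 = √(577), squaring gives (α - 7)^2 = 577, i.e. α^2 - 14α + 49 = 577, so α^2 - 14α - 528 = 0. The discriminant of x^2 - 14x - 528 is (-14)^2 - 4·(-528) = 196 + 2112 = 2308, and 4·(577) is not a perfect square in Q since 577 is squarefree and ≠ 1. Hence x^2 - 14x - 528 is irreducible over Q and is the minimal polynomial of α.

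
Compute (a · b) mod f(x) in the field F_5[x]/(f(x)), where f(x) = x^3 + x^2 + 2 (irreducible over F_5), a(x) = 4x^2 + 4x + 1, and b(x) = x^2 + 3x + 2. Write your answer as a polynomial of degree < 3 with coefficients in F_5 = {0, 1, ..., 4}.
a · b ≡ 4x^2 + 3x + 3 (mod f(x))

Multiply in F_5[x]: a(x)·b(x) = (4x^2 + 4x + 1)·(x^2 + 3x + 2) = 4x^4 + x^3 + x^2 + x + 2. This has degree ≥ 3, so divide by f(x) over F_5: 4x^4 + x^3 + x^2 + x + 2 = (4x + 2)·(x^3 + x^2 + 2) + (4x^2 + 3x + 3). Hence a·b ≡ 4x^2 + 3x + 3 (mod f). (F_5[x]/(f) is a field with 5^3 = 125 elements since f is irreducible of degree 3.)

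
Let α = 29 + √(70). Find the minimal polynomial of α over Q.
m_α(x) = x^2 - 58x + 771

From α - 29 = √(70), squaring gives (α - 29)^2 = 70, i.e. α^2 - 58α + 841 = 70, so α^2 - 58α + 771 = 0. The discriminant of x^2 - 58x + 771 is (-58)^2 - 4·(771) = 3364 - 3084 = 280, and 4·(70) is not a perfect square in Q since 70 is squarefree and ≠ 1. Hence x^2 - 58x + 771 is irreducible over Q and is the minimal polynomial of α.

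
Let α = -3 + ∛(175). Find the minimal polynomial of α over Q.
m_α(x) = x^3 + 9x^2 + 27x - 148

Set β = α + 3 = ∛(175), so β^3 = 175. Then (α + 3)^3 - 175 = 0, i.e. α is a root of g(x) = (x + 3)^3 - 175 = x^3 + 9x^2 + 27x - 148. Since g(x) = h(x + 3) where h(x) = x^3 - 175, and h is irreducible over Q (because 175 is not a perfect cube, so h has no rational root, and a monic cubic with no rational root is irreducible), g is also irreducible (irreducibility is preserved under the substitution x → x + 3). Hence m_α(x) = x^3 + 9x^2 + 27x - 148.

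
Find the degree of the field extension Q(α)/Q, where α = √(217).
[Q(α):Q] = 2

[Q(α):Q] equals the degree of the minimal polynomial of α. Here α^2 = 217 and x^2 - 217 is irreducible (d = 217 is squarefree, ≠ 1, hence not a square), so deg(m_α) = 2. Thus [Q(α):Q] = 2.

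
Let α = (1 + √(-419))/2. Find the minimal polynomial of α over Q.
m_α(x) = x^2 - x + 105

From 2α - 1 = √(-419), squaring gives (2α - 1)^2 = -419, i.e. 4α^2 - 4α + 1 = -419, so α^2 - α + (1 + 419)/4 = 0. Since -419 ≡ 1 (mod 4), (1 + 419)/4 = 105 ∈ Z. The polynomial x^2 - x + 105 has discriminant 1 - 4·(105) = -419, which is not a perfect square in Q (d = -419 is squarefree and ≠ 1), so x^2 - x + 105 is irreducible over Q. It is the minimal polynomial of α.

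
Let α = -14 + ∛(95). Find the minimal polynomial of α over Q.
m_α(x) = x^3 + 42x^2 + 588x + 2649

Set β = α + 14 = ∛(95), so β^3 = 95. Then (α + 14)^3 - 95 = 0, i.e. α is a root of g(x) = (x + 14)^3 - 95 = x^3 + 42x^2 + 588x + 2649. Since g(x) = h(x + 14) where h(x) = x^3 - 95, and h is irreducible over Q (because 95 is not a perfect cube, so h has no rational root, and a monic cubic with no rational root is irreducible), g is also irreducible (irreducibility is preserved under the substitution x → x + 14). Hence m_α(x) = x^3 + 42x^2 + 588x + 2649.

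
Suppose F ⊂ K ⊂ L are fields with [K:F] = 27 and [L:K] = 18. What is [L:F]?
[L:F] = 486

The tower law says that for any tower of field extensions F ⊂ K ⊂ L with finite degrees, [L:F] = [L:K] · [K:F]. Here this gives [L:F] = 18 · 27 = 486.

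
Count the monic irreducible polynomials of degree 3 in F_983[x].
There are 316620368 monic irreducible polynomials of degree 3 over F_983

Each element of F_{983^3} that lies in no proper subfield is a root of exactly one monic irreducible of degree 3 over F_983, and each such polynomial has 3 distinct roots in F_{983^3}. By Möbius inversion the count is N_983(3) = (1/3) Σ_{d|3} μ(3/d) · 983^d = (1/3)(μ(3)·983^1 + μ(1)·983^3) = 949861104/3 = 316620368.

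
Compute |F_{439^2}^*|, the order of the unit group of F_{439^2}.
|F_{439^2}^*| = 192720

F_{439^2} has 439^2 = 192721 elements; its multiplicative group consists of all nonzero elements, so |F_{439^2}^*| = 192721 - 1 = 192720. (It is cyclic since any finite subgroup of the multiplicative group of a field is cyclic.)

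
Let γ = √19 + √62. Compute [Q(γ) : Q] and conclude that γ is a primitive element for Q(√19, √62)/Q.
[Q(γ) : Q] = 4 (equivalently, Q(γ) = Q(√19, √62))

Obviously Q(γ) ⊆ Q(√19, √62), and [Q(√19, √62):Q] = 4 (since 19, 62 are distinct squarefree integers > 1 with 1178 not a perfect square). To show equality we compute the minimal polynomial of γ. From γ = √19 + √62: γ^2 = 19 + 2√(1178) + 62 = 81 + 2√(1178), so γ^2 - 81 = 2√(1178); squaring, (γ^2 - 81)^2 = 4·1178, i.e. γ^4 - 162γ^2 + 6561 - 4712 = 0, i.e. γ^4 - 162γ^2 + 1849 = 0. So γ is a root of x^4 - 162x^2 + 1849. This polynomial is irreducible over Q: it has no rational root (each ±√19 ± √62 is irrational), and any factorization into two quadratics over Q would force √(1178) ∈ Q (pairing opposite roots) or √19, √62 ∈ Q (other pairings), all impossible. Hence [Q(γ):Q] = 4 = [Q(√19, √62):Q], so Q(γ) = Q(√19, √62).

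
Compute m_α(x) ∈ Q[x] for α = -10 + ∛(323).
m_α(x) = x^3 + 30x^2 + 300x + 677

Set β = α + 10 = ∛(323), so β^3 = 323. Then (α + 10)^3 - 323 = 0, i.e. α is a root of g(x) = (x + 10)^3 - 323 = x^3 + 30x^2 + 300x + 677. Since g(x) = h(x + 10) where h(x) = x^3 - 323, and h is irreducible over Q (because 323 is not a perfect cube, so h has no rational root, and a monic cubic with no rational root is irreducible), g is also irreducible (irreducibility is preserved under the substitution x → x + 10). Hence m_α(x) = x^3 + 30x^2 + 300x + 677.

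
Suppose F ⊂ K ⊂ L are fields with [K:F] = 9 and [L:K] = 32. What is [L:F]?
[L:F] = 288

The tower law says that for any tower of field extensions F ⊂ K ⊂ L with finite degrees, [L:F] = [L:K] · [K:F]. Here this gives [L:F] = 32 · 9 = 288.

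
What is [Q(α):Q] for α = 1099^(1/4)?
[Q(α):Q] = 4

α is a root of x^4 - 1099. By Eisenstein's criterion at the prime p = 7 (which divides the constant term 1099 but p^2 = 49 does not, since 1099 is squarefree), x^4 - 1099 is irreducible over Q. Hence [Q(α):Q] = 4.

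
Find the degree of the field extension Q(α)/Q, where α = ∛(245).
[Q(α):Q] = 3

The minimal polynomial of α is x^3 - 245, irreducible over Q since 245 is not a perfect cube (so x^3 - 245 has no rational root). Hence [Q(α):Q] = deg(m_α) = 3.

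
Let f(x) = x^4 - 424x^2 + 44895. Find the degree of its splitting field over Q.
[K : Q] = 4

Solving the quadratic in x^2: x^2 = (424 ± √(424^2 - 4·44895))/2 = (424 ± √196)/2 = (424 ± 14)/2, giving x^2 = 205 or x^2 = 219. So f(x) = (x^2 - 205)(x^2 - 219) and the roots of f are ±√205, ±√219. Hence the splitting field is K = Q(√205, √219). Since 205 and 219 are distinct squarefree integers > 1, their product 44895 is not a perfect square, so √219 ∉ Q(√205). By the tower law [K:Q] = [Q(√205,√219):Q(√205)] · [Q(√205):Q] = 2 · 2 = 4.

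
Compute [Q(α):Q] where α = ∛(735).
[Q(α):Q] = 3

The minimal polynomial of α is x^3 - 735, irreducible over Q since 735 is not a perfect cube (so x^3 - 735 has no rational root). Hence [Q(α):Q] = deg(m_α) = 3.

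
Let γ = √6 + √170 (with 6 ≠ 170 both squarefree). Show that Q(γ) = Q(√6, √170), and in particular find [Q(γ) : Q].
[Q(γ) : Q] = 4 (equivalently, Q(γ) = Q(√6, √170))

Obviously Q(γ) ⊆ Q(√6, √170), and [Q(√6, √170):Q] = 4 (since 6, 170 are distinct squarefree integers > 1 with 1020 not a perfect square). To show equality we compute the minimal polynomial of γ. From γ = √6 + √170: γ^2 = 6 + 2√(1020) + 170 = 176 + 2√(1020), so γ^2 - 176 = 2√(1020); squaring, (γ^2 - 176)^2 = 4·1020, i.e. γ^4 - 352γ^2 + 30976 - 4080 = 0, i.e. γ^4 - 352γ^2 + 26896 = 0. So γ is a root of x^4 - 352x^2 + 26896. This polynomial is irreducible over Q: it has no rational root (each ±√6 ± √170 is irrational), and any factorization into two quadratics over Q would force √(1020) ∈ Q (pairing opposite roots) or √6, √170 ∈ Q (other pairings), all impossible. Hence [Q(γ):Q] = 4 = [Q(√6, √170):Q], so Q(γ) = Q(√6, √170).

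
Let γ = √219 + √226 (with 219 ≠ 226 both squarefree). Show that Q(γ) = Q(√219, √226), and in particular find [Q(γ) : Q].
[Q(γ) : Q] = 4 (equivalently, Q(γ) = Q(√219, √226))

Obviously Q(γ) ⊆ Q(√219, √226), and [Q(√219, √226):Q] = 4 (since 219, 226 are distinct squarefree integers > 1 with 49494 not a perfect square). To show equality we compute the minimal polynomial of γ. From γ = √219 + √226: γ^2 = 219 + 2√(49494) + 226 = 445 + 2√(49494), so γ^2 - 445 = 2√(49494); squaring, (γ^2 - 445)^2 = 4·49494, i.e. γ^4 - 890γ^2 + 198025 - 197976 = 0, i.e. γ^4 - 890γ^2 + 49 = 0. So γ is a root of x^4 - 890x^2 + 49. This polynomial is irreducible over Q: it has no rational root (each ±√219 ± √226 is irrational), and any factorization into two quadratics over Q would force √(49494) ∈ Q (pairing opposite roots) or √219, √226 ∈ Q (other pairings), all impossible. Hence [Q(γ):Q] = 4 = [Q(√219, √226):Q], so Q(γ) = Q(√219, √226).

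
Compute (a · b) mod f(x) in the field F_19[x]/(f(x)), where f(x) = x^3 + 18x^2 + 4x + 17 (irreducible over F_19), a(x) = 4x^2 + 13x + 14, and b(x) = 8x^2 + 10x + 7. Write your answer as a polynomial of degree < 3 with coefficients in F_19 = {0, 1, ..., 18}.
a · b ≡ 14x^2 + 9x + 13 (mod f(x))

Multiply in F_19[x]: a(x)·b(x) = (4x^2 + 13x + 14)·(8x^2 + 10x + 7) = 13x^4 + 11x^3 + 4x^2 + 3x + 3. This has degree ≥ 3, so divide by f(x) over F_19: 13x^4 + 11x^3 + 4x^2 + 3x + 3 = (13x + 5)·(x^3 + 18x^2 + 4x + 17) + (14x^2 + 9x + 13). Hence a·b ≡ 14x^2 + 9x + 13 (mod f). (F_19[x]/(f) is a field with 19^3 = 6859 elements since f is irreducible of degree 3.)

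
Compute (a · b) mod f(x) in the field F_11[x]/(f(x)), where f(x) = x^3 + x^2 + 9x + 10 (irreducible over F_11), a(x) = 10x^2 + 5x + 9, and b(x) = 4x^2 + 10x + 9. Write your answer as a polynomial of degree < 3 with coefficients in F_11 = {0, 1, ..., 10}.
a · b ≡ 5x + 7 (mod f(x))

Multiply in F_11[x]: a(x)·b(x) = (10x^2 + 5x + 9)·(4x^2 + 10x + 9) = 7x^4 + 10x^3 + 3x + 4. This has degree ≥ 3, so divide by f(x) over F_11: 7x^4 + 10x^3 + 3x + 4 = (7x + 3)·(x^3 + x^2 + 9x + 10) + (5x + 7). Hence a·b ≡ 5x + 7 (mod f). (F_11[x]/(f) is a field with 11^3 = 1331 elements since f is irreducible of degree 3.)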